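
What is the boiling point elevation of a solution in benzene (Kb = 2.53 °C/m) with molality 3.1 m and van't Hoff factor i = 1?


ΔTb = Kb × m × i
= 2.53 × 3.1 × 1
= 7.843 °C

7.843 °C


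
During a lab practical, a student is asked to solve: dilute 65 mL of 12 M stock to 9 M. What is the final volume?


C1V1 = C2V2
12 × 65 = 9 × V2
V2 = 780/9 = 86.67 mL

86.67 mL


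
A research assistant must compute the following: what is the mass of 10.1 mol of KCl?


M(KCl) = 74.55 g/mol
mass = n × M = 10.1 × 74.55 = 752.96 g

752.96 g


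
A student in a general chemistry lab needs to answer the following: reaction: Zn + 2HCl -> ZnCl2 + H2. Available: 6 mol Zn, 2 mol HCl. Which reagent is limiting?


Mole ratio available / coefficient:
  Zn: 6/1 = 6.000
  HCl: 2/2 = 1.000
Smaller ratio is limiting.

HCl


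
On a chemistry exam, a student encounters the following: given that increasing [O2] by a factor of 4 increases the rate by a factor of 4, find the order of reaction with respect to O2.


rate ∝ [O2]^n
4^n = 4 → n = 1
Order in O2: 1

1


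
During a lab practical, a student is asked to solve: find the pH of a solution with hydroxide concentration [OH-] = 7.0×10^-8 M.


pOH = -log10([OH-]) = -log10(7.0×10^-8)
= 8 - log10(7.0) = 7.15
pH = 14 - pOH = 14 - 7.15 = 6.85

6.85


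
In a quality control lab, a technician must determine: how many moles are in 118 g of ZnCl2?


M(ZnCl2) = 136.28 g/mol
n = mass/M = 118/136.28 = 0.8659 mol

0.8659 mol


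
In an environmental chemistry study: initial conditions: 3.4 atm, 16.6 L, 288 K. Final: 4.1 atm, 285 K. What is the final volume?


P1V1/T1 = P2V2/T2
V2 = P1V1T2/(T1P2)
= 3.4×16.6×285/(288×4.1)
= 13.622 L

13.622 L


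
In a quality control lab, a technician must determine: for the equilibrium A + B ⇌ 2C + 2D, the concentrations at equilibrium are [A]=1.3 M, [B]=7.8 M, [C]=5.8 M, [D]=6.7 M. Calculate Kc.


Kc = [C]^2[D]^2/([A][B])
= (5.8^2 × 6.7^2)/(1.3^1 × 7.8^1)
= 1510.0996/10.14
= 148.9

148.9


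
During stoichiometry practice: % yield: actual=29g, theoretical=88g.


% yield = actual/theoretical × 100
= 29/88 × 100
= 32.95%

32.95%


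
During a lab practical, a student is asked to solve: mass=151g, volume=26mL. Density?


ρ = mass/volume
= 151/26
= 5.808 g/mL

5.808 g/mL


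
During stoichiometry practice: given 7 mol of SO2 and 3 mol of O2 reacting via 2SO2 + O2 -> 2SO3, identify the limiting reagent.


Mole ratio available / coefficient:
  SO2: 7/2 = 3.500
  O2: 3/1 = 3.000
Smaller ratio is limiting.

O2


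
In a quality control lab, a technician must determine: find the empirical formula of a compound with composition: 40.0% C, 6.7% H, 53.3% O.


Assume 100 g sample. Moles of each element:
  C: 40.0/12.01 = 3.331 mol
  H: 6.7/1.008 = 6.647 mol
  O: 53.3/16.0 = 3.331 mol
Divide by smallest (3.331):
  C: 3.331/3.331 = 1.0
  H: 6.647/3.331 = 2.0
  O: 3.331/3.331 = 1.0
Empirical formula: CH2O

CH2O


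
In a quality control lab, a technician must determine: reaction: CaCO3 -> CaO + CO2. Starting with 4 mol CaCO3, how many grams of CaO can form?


Mole ratio CaO:CaCO3 = 1:1
n(CaO) = 4 × 1/1 = 4.000 mol
mass = 4.000 × 56.08 = 224.32 g

224.32 g


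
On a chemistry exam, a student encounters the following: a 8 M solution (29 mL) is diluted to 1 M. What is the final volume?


C1V1 = C2V2
8 × 29 = 1 × V2
V2 = 232/1 = 232.0 mL

232.0 mL


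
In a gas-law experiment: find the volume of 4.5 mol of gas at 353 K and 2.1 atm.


PV = nRT  (R = 0.08206 L·atm/(mol·K))
V = nRT/P = 4.5×0.08206×353/2.1
= 62.073 L

62.073 L


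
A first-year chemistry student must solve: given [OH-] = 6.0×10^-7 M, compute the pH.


pOH = -log10([OH-]) = -log10(6.0×10^-7)
= 7 - log10(6.0) = 6.22
pH = 14 - pOH = 14 - 6.22 = 7.78

7.78


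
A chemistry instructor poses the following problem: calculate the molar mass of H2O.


M(H2O) = 2×1.008 + 1×16.0
= 2.02 + 16.0
= 18.02 g/mol

18.02 g/mol


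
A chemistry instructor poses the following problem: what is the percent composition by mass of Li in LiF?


M(LiF) = 1×6.94 + 1×19.0 = 25.94 g/mol
Mass of Li = 1 × 6.94 = 6.94 g/mol
% Li = 6.94/25.94 × 100 = 26.75%

26.75%


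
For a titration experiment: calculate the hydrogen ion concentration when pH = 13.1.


[H+] = 10^(-pH) = 10^(-13.1)
= 7.94×10^-14 M

7.94×10^-14 M


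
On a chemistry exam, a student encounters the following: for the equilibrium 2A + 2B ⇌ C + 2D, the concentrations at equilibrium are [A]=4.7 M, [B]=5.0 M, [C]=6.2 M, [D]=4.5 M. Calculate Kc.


Kc = [C][D]^2/([A]^2[B]^2)
= (6.2^1 × 4.5^2)/(4.7^2 × 5.0^2)
= 125.55/552.25
= 0.2273

0.2273


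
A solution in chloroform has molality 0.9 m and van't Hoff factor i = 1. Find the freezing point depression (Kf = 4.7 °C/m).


ΔTf = Kf × m × i
= 4.7 × 0.9 × 1
= 4.23 °C

4.23 °C


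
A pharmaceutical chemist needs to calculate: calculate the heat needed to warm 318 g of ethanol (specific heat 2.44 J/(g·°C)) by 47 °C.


q = mcΔT = 318 × 2.44 × 47
= 36468.24 J

36468.24 J


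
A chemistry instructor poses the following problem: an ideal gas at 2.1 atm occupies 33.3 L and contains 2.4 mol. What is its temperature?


PV = nRT  (R = 0.08206 L·atm/(mol·K))
T = PV/(nR) = 2.1×33.3/(2.4×0.08206)
= 69.93/0.196944
= 355.08 K

355.08 K


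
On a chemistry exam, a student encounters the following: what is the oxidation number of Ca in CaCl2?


Group 2 metal: +2
Oxidation number: +2

+2


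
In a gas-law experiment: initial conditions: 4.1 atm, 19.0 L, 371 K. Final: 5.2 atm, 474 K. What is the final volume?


P1V1/T1 = P2V2/T2
V2 = P1V1T2/(T1P2)
= 4.1×19.0×474/(371×5.2)
= 19.14 L

19.14 L


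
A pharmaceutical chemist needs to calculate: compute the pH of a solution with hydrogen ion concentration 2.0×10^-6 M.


pH = -log10([H+]) = -log10(2.0×10^-6)
= 6 - log10(2.0)
= 6 - 0.3
= 5.7

5.7


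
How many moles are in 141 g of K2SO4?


M(K2SO4) = 174.27 g/mol
n = mass/M = 141/174.27 = 0.8091 mol

0.8091 mol


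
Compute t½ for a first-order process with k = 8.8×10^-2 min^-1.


t½ = ln2/k = 0.693147/(8.8×10^-2 min^-1)
= 7.877 min

7.877 min


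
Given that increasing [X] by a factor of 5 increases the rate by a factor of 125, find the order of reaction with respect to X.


rate ∝ [X]^n
5^n = 125 → n = 3
Order in X: 3

3


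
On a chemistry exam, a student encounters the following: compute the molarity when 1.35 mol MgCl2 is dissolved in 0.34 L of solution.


M = n/V = 1.35/0.34 = 3.971 mol/L

3.971 M


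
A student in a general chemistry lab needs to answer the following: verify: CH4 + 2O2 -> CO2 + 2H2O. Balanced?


Equation: CH4 + 2O2 -> CO2 + 2H2O
Check atoms: C: 1=1, H: 4=4, O: 4=4
Balanced

Yes, balanced


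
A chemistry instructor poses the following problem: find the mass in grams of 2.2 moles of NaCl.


M(NaCl) = 58.44 g/mol
mass = n × M = 2.2 × 58.44 = 128.57 g

128.57 g


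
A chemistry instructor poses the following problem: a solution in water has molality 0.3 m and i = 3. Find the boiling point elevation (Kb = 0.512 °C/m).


ΔTb = Kb × m × i
= 0.512 × 0.3 × 3
= 0.4608 °C

0.4608 °C


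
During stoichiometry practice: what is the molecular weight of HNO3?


M(HNO3) = 1×1.008 + 1×14.01 + 3×16.0
= 1.01 + 14.01 + 48.0
= 63.02 g/mol

63.02 g/mol


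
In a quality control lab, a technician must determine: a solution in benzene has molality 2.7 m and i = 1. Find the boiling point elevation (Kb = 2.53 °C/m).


ΔTb = Kb × m × i
= 2.53 × 2.7 × 1
= 6.831 °C

6.831 °C


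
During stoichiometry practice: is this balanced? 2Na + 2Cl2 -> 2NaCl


Equation: 2Na + 2Cl2 -> 2NaCl
Check atoms: Cl: 4≠2, Na: 2=2
Not balanced

No, not balanced


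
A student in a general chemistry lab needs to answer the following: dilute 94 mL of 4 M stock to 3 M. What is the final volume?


C1V1 = C2V2
4 × 94 = 3 × V2
V2 = 376/3 = 125.33 mL

125.33 mL


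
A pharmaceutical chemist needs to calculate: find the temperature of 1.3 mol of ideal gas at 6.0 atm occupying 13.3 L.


PV = nRT  (R = 0.08206 L·atm/(mol·K))
T = PV/(nR) = 6.0×13.3/(1.3×0.08206)
= 79.80/0.106678
= 748.05 K

748.05 K


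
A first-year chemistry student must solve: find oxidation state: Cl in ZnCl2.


halide: -1
Oxidation number: -1

-1


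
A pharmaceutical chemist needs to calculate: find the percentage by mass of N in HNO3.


M(HNO3) = 1×1.008 + 1×14.01 + 3×16.0 = 63.018 g/mol
Mass of N = 1 × 14.01 = 14.01 g/mol
% N = 14.01/63.018 × 100 = 22.23%

22.23%


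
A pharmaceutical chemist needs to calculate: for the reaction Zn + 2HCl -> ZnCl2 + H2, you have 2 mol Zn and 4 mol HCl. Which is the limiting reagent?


Mole ratio available / coefficient:
  Zn: 2/1 = 2.000
  HCl: 4/2 = 2.000
Smaller ratio is limiting.

neither (stoichiometric); Zn and HCl are fully consumed


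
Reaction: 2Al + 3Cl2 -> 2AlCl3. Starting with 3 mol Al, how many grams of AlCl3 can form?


Mole ratio AlCl3:Al = 2:2
n(AlCl3) = 3 × 2/2 = 3.000 mol
mass = 3.000 × 133.33 = 399.99 g

399.99 g


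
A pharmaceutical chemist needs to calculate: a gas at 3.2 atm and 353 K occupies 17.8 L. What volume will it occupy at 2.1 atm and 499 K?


P1V1/T1 = P2V2/T2
V2 = P1V1T2/(T1P2)
= 3.2×17.8×499/(353×2.1)
= 38.342 L

38.342 L


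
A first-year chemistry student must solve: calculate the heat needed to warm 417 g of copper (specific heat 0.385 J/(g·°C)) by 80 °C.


q = mcΔT = 417 × 0.385 × 80
= 12843.60 J

12843.60 J


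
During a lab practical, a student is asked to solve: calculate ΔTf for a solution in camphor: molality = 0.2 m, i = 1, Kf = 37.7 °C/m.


ΔTf = Kf × m × i
= 37.7 × 0.2 × 1
= 7.54 °C

7.54 °C


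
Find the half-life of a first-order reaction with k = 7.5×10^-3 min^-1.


t½ = ln2/k = 0.693147/(7.5×10^-3 min^-1)
= 92.42 min

92.42 min


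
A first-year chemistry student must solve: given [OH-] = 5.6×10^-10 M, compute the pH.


pOH = -log10([OH-]) = -log10(5.6×10^-10)
= 10 - log10(5.6) = 9.25
pH = 14 - pOH = 14 - 9.25 = 4.75

4.75


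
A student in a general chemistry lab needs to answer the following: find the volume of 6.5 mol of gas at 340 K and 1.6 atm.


PV = nRT  (R = 0.08206 L·atm/(mol·K))
V = nRT/P = 6.5×0.08206×340/1.6
= 113.345 L

113.345 L


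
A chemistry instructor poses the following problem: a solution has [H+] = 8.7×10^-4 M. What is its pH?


pH = -log10([H+]) = -log10(8.7×10^-4)
= 4 - log10(8.7)
= 4 - 0.94
= 3.06

3.06


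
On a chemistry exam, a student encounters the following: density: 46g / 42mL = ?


ρ = mass/volume
= 46/42
= 1.095 g/mL

1.095 g/mL


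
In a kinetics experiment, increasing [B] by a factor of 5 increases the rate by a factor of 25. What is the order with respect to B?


rate ∝ [B]^n
5^n = 25 → n = 2
Order in B: 2

2


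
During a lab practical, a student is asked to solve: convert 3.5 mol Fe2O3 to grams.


M(Fe2O3) = 159.7 g/mol
mass = n × M = 3.5 × 159.7 = 558.95 g

558.95 g


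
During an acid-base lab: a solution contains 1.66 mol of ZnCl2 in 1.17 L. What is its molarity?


M = n/V = 1.66/1.17 = 1.419 mol/L

1.419 M


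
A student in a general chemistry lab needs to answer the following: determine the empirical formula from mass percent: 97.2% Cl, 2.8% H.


Assume 100 g sample. Moles of each element:
  Cl: 97.2/35.45 = 2.742 mol
  H: 2.8/1.008 = 2.778 mol
Divide by smallest (2.742):
  Cl: 2.742/2.742 = 1.0
  H: 2.778/2.742 = 1.01
Empirical formula: HCl

HCl


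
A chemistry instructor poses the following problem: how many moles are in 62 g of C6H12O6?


M(C6H12O6) = 180.16 g/mol
n = mass/M = 62/180.16 = 0.3441 mol

0.3441 mol


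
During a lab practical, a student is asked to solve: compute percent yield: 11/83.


% yield = actual/theoretical × 100
= 11/83 × 100
= 13.25%

13.25%


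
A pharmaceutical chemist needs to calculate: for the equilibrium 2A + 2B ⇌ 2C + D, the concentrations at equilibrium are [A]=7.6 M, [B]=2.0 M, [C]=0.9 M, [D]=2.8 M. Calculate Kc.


Kc = [C]^2[D]/([A]^2[B]^2)
= (0.9^2 × 2.8^1)/(7.6^2 × 2.0^2)
= 2.268/231.04
= 0.009816

0.009816


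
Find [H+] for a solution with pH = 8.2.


[H+] = 10^(-pH) = 10^(-8.2)
= 6.31×10^-9 M

6.31×10^-9 M


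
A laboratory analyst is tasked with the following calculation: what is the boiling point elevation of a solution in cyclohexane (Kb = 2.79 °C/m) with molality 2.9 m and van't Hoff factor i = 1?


ΔTb = Kb × m × i
= 2.79 × 2.9 × 1
= 8.091 °C

8.091 °C


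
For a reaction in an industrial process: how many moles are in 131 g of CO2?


M(CO2) = 44.01 g/mol
n = mass/M = 131/44.01 = 2.9766 mol

2.9766 mol


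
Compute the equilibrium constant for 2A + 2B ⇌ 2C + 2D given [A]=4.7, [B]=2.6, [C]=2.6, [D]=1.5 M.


Kc = [C]^2[D]^2/([A]^2[B]^2)
= (2.6^2 × 1.5^2)/(4.7^2 × 2.6^2)
= 15.21/149.3284
= 0.1019

0.1019


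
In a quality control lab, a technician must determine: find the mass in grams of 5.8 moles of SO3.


M(SO3) = 80.07 g/mol
mass = n × M = 5.8 × 80.07 = 464.41 g

464.41 g


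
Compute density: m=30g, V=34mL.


ρ = mass/volume
= 30/34
= 0.882 g/mL

0.882 g/mL


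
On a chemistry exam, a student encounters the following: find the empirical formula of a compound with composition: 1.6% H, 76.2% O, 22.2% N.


Assume 100 g sample. Moles of each element:
  H: 1.6/1.008 = 1.587 mol
  O: 76.2/16.0 = 4.763 mol
  N: 22.2/14.01 = 1.585 mol
Divide by smallest (1.585):
  H: 1.587/1.585 = 1.0
  O: 4.763/1.585 = 3.01
  N: 1.585/1.585 = 1.0
Empirical formula: HNO3

HNO3


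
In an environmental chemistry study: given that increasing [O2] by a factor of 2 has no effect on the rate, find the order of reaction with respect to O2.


rate ∝ [O2]^n
rate ∝ [O2]^0
Order in O2: 0

0


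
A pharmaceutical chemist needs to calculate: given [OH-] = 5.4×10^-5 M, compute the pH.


pOH = -log10([OH-]) = -log10(5.4×10^-5)
= 5 - log10(5.4) = 4.27
pH = 14 - pOH = 14 - 4.27 = 9.73

9.73


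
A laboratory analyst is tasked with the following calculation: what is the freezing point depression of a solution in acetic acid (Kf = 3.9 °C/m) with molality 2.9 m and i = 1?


ΔTf = Kf × m × i
= 3.9 × 2.9 × 1
= 11.31 °C

11.31 °C


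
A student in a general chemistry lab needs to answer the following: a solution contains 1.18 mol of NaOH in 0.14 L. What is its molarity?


M = n/V = 1.18/0.14 = 8.429 mol/L

8.429 M


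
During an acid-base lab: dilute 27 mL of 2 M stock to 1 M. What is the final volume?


C1V1 = C2V2
2 × 27 = 1 × V2
V2 = 54/1 = 54.0 mL

54.0 mL


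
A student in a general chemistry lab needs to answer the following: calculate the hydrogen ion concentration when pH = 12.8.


[H+] = 10^(-pH) = 10^(-12.8)
= 1.58×10^-13 M

1.58×10^-13 M


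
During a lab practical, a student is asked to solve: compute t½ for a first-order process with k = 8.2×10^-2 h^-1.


t½ = ln2/k = 0.693147/(8.2×10^-2 h^-1)
= 8.453 h

8.453 h


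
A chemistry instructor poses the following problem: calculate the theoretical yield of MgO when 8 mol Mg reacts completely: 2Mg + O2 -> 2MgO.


Mole ratio MgO:Mg = 2:2
n(MgO) = 8 × 2/2 = 8.000 mol
mass = 8.000 × 40.31 = 322.48 g

322.48 g


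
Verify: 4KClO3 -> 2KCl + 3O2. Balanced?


Equation: 4KClO3 -> 2KCl + 3O2
Check atoms: Cl: 4≠2, K: 4≠2, O: 12≠6
Not balanced

No, not balanced


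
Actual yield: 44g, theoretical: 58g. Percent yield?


% yield = actual/theoretical × 100
= 44/58 × 100
= 75.86%

75.86%


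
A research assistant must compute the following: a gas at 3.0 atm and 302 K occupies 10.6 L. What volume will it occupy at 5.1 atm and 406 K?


P1V1/T1 = P2V2/T2
V2 = P1V1T2/(T1P2)
= 3.0×10.6×406/(302×5.1)
= 8.383 L

8.383 L


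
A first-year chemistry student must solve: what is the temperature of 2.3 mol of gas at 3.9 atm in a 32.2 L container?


PV = nRT  (R = 0.08206 L·atm/(mol·K))
T = PV/(nR) = 3.9×32.2/(2.3×0.08206)
= 125.58/0.188738
= 665.37 K

665.37 K


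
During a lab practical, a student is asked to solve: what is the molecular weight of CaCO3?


M(CaCO3) = 1×40.08 + 1×12.01 + 3×16.0
= 40.08 + 12.01 + 48.0
= 100.09 g/mol

100.09 g/mol


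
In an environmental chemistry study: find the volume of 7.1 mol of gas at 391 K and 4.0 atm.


PV = nRT  (R = 0.08206 L·atm/(mol·K))
V = nRT/P = 7.1×0.08206×391/4.0
= 56.952 L

56.952 L


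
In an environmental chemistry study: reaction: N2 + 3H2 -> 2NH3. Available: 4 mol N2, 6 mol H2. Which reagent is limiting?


Mole ratio available / coefficient:
  N2: 4/1 = 4.000
  H2: 6/3 = 2.000
Smaller ratio is limiting.

H2


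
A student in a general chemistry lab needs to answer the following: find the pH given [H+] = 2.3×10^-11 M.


pH = -log10([H+]) = -log10(2.3×10^-11)
= 11 - log10(2.3)
= 11 - 0.36
= 10.64

10.64


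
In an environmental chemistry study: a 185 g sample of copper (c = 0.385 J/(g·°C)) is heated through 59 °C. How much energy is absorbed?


q = mcΔT = 185 × 0.385 × 59
= 4202.28 J

4202.28 J


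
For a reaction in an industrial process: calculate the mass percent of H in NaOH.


M(NaOH) = 1×22.99 + 1×16.0 + 1×1.008 = 39.998 g/mol
Mass of H = 1 × 1.008 = 1.008 g/mol
% H = 1.008/39.998 × 100 = 2.52%

2.52%


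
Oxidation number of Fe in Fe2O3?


2x + 3(-2) = 0, so x = +3
Oxidation number: +3

+3


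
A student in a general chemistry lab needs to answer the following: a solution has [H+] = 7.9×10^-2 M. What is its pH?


pH = -log10([H+]) = -log10(7.9×10^-2)
= 2 - log10(7.9)
= 2 - 0.9
= 1.1

1.1


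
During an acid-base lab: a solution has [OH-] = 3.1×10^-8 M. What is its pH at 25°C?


pOH = -log10([OH-]) = -log10(3.1×10^-8)
= 8 - log10(3.1) = 7.51
pH = 14 - pOH = 14 - 7.51 = 6.49

6.49


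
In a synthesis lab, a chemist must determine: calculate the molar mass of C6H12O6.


M(C6H12O6) = 6×12.01 + 12×1.008 + 6×16.0
= 72.06 + 12.1 + 96.0
= 180.16 g/mol

180.16 g/mol


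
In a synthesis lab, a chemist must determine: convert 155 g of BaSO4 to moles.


M(BaSO4) = 233.4 g/mol
n = mass/M = 155/233.4 = 0.6641 mol

0.6641 mol


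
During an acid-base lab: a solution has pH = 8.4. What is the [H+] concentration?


[H+] = 10^(-pH) = 10^(-8.4)
= 3.98×10^-9 M

3.98×10^-9 M


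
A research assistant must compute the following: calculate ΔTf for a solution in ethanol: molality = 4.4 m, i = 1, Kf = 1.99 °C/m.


ΔTf = Kf × m × i
= 1.99 × 4.4 × 1
= 8.756 °C

8.756 °C


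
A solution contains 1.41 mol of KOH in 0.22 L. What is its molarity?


M = n/V = 1.41/0.22 = 6.409 mol/L

6.409 M


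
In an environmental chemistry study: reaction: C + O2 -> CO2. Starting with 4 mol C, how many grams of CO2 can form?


Mole ratio CO2:C = 1:1
n(CO2) = 4 × 1/1 = 4.000 mol
mass = 4.000 × 44.01 = 176.04 g

176.04 g


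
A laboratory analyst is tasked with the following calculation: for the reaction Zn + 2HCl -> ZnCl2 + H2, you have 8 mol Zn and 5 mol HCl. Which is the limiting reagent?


Mole ratio available / coefficient:
  Zn: 8/1 = 8.000
  HCl: 5/2 = 2.500
Smaller ratio is limiting.

HCl


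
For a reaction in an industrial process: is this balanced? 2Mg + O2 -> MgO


Equation: 2Mg + O2 -> MgO
Check atoms: Mg: 2≠1, O: 2≠1
Not balanced

No, not balanced


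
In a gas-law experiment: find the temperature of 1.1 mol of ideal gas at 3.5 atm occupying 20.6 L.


PV = nRT  (R = 0.08206 L·atm/(mol·K))
T = PV/(nR) = 3.5×20.6/(1.1×0.08206)
= 72.10/0.090266
= 798.75 K

798.75 K


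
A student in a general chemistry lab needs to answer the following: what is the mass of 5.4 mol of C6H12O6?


M(C6H12O6) = 180.16 g/mol
mass = n × M = 5.4 × 180.16 = 972.86 g

972.86 g


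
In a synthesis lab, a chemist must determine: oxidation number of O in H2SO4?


O is usually -2
Oxidation number: -2

-2


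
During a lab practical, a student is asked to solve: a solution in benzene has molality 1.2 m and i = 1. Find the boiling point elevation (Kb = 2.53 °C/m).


ΔTb = Kb × m × i
= 2.53 × 1.2 × 1
= 3.036 °C

3.036 °C


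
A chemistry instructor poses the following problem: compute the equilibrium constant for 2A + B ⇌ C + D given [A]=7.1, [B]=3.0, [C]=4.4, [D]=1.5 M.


Kc = [C][D]/([A]^2[B])
= (4.4^1 × 1.5^1)/(7.1^2 × 3.0^1)
= 6.6/151.23
= 0.04364

0.04364


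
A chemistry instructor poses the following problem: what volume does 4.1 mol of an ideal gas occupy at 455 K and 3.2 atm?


PV = nRT  (R = 0.08206 L·atm/(mol·K))
V = nRT/P = 4.1×0.08206×455/3.2
= 47.838 L

47.838 L


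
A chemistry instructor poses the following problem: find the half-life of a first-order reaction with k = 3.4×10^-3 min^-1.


t½ = ln2/k = 0.693147/(3.4×10^-3 min^-1)
= 203.9 min

203.9 min


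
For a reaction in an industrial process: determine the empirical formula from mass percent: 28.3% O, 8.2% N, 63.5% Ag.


Assume 100 g sample. Moles of each element:
  O: 28.3/16.0 = 1.769 mol
  N: 8.2/14.01 = 0.585 mol
  Ag: 63.5/107.87 = 0.589 mol
Divide by smallest (0.585):
  O: 1.769/0.585 = 3.02
  N: 0.585/0.585 = 1.0
  Ag: 0.589/0.585 = 1.01
Empirical formula: AgNO3

AgNO3


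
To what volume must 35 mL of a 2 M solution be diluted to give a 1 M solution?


C1V1 = C2V2
2 × 35 = 1 × V2
V2 = 70/1 = 70.0 mL

70.0 mL


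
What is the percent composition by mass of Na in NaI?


M(NaI) = 1×22.99 + 1×126.9 = 149.89 g/mol
Mass of Na = 1 × 22.99 = 22.99 g/mol
% Na = 22.99/149.89 × 100 = 15.34%

15.34%


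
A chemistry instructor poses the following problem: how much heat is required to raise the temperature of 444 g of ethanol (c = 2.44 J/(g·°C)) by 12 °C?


q = mcΔT = 444 × 2.44 × 12
= 13000.32 J

13000.32 J


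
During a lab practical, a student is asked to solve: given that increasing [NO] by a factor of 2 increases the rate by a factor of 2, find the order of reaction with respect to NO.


rate ∝ [NO]^n
2^n = 2 → n = 1
Order in NO: 1

1


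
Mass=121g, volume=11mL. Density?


ρ = mass/volume
= 121/11
= 11.0 g/mL

11.0 g/mL


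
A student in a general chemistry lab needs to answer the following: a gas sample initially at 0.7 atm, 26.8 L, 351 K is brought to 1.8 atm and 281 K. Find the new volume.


P1V1/T1 = P2V2/T2
V2 = P1V1T2/(T1P2)
= 0.7×26.8×281/(351×1.8)
= 8.344 L

8.344 L


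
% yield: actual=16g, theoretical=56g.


% yield = actual/theoretical × 100
= 16/56 × 100
= 28.57%

28.57%


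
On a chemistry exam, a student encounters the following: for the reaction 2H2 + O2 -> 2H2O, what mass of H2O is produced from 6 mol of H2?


Mole ratio H2O:H2 = 2:2
n(H2O) = 6 × 2/2 = 6.000 mol
mass = 6.000 × 18.02 = 108.12 g

108.12 g


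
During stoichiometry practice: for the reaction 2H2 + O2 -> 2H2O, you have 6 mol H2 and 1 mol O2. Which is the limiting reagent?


Mole ratio available / coefficient:
  H2: 6/2 = 3.000
  O2: 1/1 = 1.000
Smaller ratio is limiting.

O2


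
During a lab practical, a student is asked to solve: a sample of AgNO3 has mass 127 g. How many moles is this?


M(AgNO3) = 169.88 g/mol
n = mass/M = 127/169.88 = 0.7476 mol

0.7476 mol


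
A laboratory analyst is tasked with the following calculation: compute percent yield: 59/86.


% yield = actual/theoretical × 100
= 59/86 × 100
= 68.6%

68.6%


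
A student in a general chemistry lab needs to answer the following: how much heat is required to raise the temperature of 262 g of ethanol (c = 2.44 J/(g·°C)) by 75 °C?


q = mcΔT = 262 × 2.44 × 75
= 47946.00 J

47946.00 J


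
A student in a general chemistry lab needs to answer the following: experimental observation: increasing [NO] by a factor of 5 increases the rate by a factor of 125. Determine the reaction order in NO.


rate ∝ [NO]^n
5^n = 125 → n = 3
Order in NO: 3

3


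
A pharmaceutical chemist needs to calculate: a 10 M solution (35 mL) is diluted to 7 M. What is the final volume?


C1V1 = C2V2
10 × 35 = 7 × V2
V2 = 350/7 = 50.0 mL

50.0 mL


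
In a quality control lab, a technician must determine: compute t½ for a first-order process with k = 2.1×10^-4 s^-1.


t½ = ln2/k = 0.693147/(2.1×10^-4 s^-1)
= 3301 s

3301 s


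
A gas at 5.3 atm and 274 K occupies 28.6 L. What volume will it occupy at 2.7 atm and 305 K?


P1V1/T1 = P2V2/T2
V2 = P1V1T2/(T1P2)
= 5.3×28.6×305/(274×2.7)
= 62.492 L

62.492 L


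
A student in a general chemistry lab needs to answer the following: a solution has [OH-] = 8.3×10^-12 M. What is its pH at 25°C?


pOH = -log10([OH-]) = -log10(8.3×10^-12)
= 12 - log10(8.3) = 11.08
pH = 14 - pOH = 14 - 11.08 = 2.92

2.92


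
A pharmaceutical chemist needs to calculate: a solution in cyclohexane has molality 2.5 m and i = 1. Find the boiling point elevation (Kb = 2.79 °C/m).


ΔTb = Kb × m × i
= 2.79 × 2.5 × 1
= 6.975 °C

6.975 °C


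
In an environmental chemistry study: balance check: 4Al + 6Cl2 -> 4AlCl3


Equation: 4Al + 6Cl2 -> 4AlCl3
Check atoms: Al: 4=4, Cl: 12=12
Balanced

Yes, balanced


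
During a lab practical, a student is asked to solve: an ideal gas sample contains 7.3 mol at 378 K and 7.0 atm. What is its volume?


PV = nRT  (R = 0.08206 L·atm/(mol·K))
V = nRT/P = 7.3×0.08206×378/7.0
= 32.348 L

32.348 L


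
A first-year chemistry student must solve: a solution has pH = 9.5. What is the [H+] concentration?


[H+] = 10^(-pH) = 10^(-9.5)
= 3.16×10^-10 M

3.16×10^-10 M


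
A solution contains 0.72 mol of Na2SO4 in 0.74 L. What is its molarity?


M = n/V = 0.72/0.74 = 0.973 mol/L

0.973 M


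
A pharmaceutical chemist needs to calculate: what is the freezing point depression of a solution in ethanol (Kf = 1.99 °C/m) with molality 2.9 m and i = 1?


ΔTf = Kf × m × i
= 1.99 × 2.9 × 1
= 5.771 °C

5.771 °C


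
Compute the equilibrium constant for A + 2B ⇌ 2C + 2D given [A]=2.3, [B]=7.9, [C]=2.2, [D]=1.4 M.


Kc = [C]^2[D]^2/([A][B]^2)
= (2.2^2 × 1.4^2)/(2.3^1 × 7.9^2)
= 9.4864/143.543
= 0.06609

0.06609


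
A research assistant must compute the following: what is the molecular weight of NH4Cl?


M(NH4Cl) = 1×14.01 + 4×1.008 + 1×35.45
= 14.01 + 4.03 + 35.45
= 53.49 g/mol

53.49 g/mol


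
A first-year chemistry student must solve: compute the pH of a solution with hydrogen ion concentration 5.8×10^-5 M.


pH = -log10([H+]) = -log10(5.8×10^-5)
= 5 - log10(5.8)
= 5 - 0.76
= 4.24

4.24


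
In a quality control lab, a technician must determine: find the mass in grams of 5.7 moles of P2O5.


M(P2O5) = 141.94 g/mol
mass = n × M = 5.7 × 141.94 = 809.06 g

809.06 g


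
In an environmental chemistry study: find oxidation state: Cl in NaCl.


halide: -1
Oxidation number: -1

-1


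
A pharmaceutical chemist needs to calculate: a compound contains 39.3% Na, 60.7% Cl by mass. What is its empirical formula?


Assume 100 g sample. Moles of each element:
  Na: 39.3/22.99 = 1.709 mol
  Cl: 60.7/35.45 = 1.712 mol
Divide by smallest (1.709):
  Na: 1.709/1.709 = 1.0
  Cl: 1.712/1.709 = 1.0
Empirical formula: NaCl

NaCl


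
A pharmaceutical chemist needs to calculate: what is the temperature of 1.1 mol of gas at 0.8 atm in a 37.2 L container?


PV = nRT  (R = 0.08206 L·atm/(mol·K))
T = PV/(nR) = 0.8×37.2/(1.1×0.08206)
= 29.76/0.090266
= 329.69 K

329.69 K


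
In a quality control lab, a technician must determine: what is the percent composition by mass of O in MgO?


M(MgO) = 1×24.31 + 1×16.0 = 40.31 g/mol
Mass of O = 1 × 16.0 = 16.00 g/mol
% O = 16.00/40.31 × 100 = 39.69%

39.69%


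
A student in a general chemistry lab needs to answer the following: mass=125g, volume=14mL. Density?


ρ = mass/volume
= 125/14
= 8.929 g/mL

8.929 g/mL


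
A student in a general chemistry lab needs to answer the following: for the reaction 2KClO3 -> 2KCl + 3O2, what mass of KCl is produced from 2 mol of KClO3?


Mole ratio KCl:KClO3 = 2:2
n(KCl) = 2 × 2/2 = 2.000 mol
mass = 2.000 × 74.55 = 149.1 g

149.1 g


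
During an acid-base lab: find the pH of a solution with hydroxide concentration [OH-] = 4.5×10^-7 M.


pOH = -log10([OH-]) = -log10(4.5×10^-7)
= 7 - log10(4.5) = 6.35
pH = 14 - pOH = 14 - 6.35 = 7.65

7.65


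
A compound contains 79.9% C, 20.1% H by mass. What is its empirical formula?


Assume 100 g sample. Moles of each element:
  C: 79.9/12.01 = 6.653 mol
  H: 20.1/1.008 = 19.94 mol
Divide by smallest (6.653):
  C: 6.653/6.653 = 1.0
  H: 19.94/6.653 = 3.0
Empirical formula: CH3

CH3


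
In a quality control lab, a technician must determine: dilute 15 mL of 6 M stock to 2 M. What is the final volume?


C1V1 = C2V2
6 × 15 = 2 × V2
V2 = 90/2 = 45.0 mL

45.0 mL


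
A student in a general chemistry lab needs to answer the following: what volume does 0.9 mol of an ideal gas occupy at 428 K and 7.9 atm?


PV = nRT  (R = 0.08206 L·atm/(mol·K))
V = nRT/P = 0.9×0.08206×428/7.9
= 4.001 L

4.001 L


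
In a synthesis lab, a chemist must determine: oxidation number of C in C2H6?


2x + 6(+1) = 0, so x = -3
Oxidation number: -3

-3


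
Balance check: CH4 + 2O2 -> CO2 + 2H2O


Equation: CH4 + 2O2 -> CO2 + 2H2O
Check atoms: C: 1=1, H: 4=4, O: 4=4
Balanced

Yes, balanced


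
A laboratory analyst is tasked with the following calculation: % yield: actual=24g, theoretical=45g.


% yield = actual/theoretical × 100
= 24/45 × 100
= 53.33%

53.33%


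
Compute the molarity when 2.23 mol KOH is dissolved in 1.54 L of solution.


M = n/V = 2.23/1.54 = 1.448 mol/L

1.448 M


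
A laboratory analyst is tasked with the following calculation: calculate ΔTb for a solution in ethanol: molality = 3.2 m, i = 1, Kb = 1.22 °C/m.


ΔTb = Kb × m × i
= 1.22 × 3.2 × 1
= 3.904 °C

3.904 °C


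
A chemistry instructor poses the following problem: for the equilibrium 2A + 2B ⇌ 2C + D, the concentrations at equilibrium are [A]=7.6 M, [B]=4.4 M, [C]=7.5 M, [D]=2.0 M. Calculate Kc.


Kc = [C]^2[D]/([A]^2[B]^2)
= (7.5^2 × 2.0^1)/(7.6^2 × 4.4^2)
= 112.5/1118.2336
= 0.1006

0.1006


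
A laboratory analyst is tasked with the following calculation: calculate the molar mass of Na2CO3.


M(Na2CO3) = 2×22.99 + 1×12.01 + 3×16.0
= 45.98 + 12.01 + 48.0
= 105.99 g/mol

105.99 g/mol


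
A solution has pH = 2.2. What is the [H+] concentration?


[H+] = 10^(-pH) = 10^(-2.2)
= 6.31×10^-3 M

6.31×10^-3 M


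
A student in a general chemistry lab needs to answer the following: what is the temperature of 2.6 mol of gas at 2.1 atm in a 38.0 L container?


PV = nRT  (R = 0.08206 L·atm/(mol·K))
T = PV/(nR) = 2.1×38.0/(2.6×0.08206)
= 79.80/0.213356
= 374.02 K

374.02 K


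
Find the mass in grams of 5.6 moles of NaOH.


M(NaOH) = 40.0 g/mol
mass = n × M = 5.6 × 40.0 = 224.00 g

224.00 g


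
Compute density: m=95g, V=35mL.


ρ = mass/volume
= 95/35
= 2.714 g/mL

2.714 g/mL


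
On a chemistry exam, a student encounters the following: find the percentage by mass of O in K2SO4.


M(K2SO4) = 2×39.1 + 1×32.07 + 4×16.0 = 174.27 g/mol
Mass of O = 4 × 16.0 = 64.00 g/mol
% O = 64.00/174.27 × 100 = 36.72%

36.72%


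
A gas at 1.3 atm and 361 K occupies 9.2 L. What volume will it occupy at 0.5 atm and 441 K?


P1V1/T1 = P2V2/T2
V2 = P1V1T2/(T1P2)
= 1.3×9.2×441/(361×0.5)
= 29.221 L

29.221 L


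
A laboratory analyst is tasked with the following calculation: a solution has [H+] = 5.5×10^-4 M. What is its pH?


pH = -log10([H+]) = -log10(5.5×10^-4)
= 4 - log10(5.5)
= 4 - 0.74
= 3.26

3.26


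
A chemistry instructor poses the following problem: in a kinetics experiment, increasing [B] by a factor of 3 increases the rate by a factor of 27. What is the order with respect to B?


rate ∝ [B]^n
3^n = 27 → n = 3
Order in B: 3

3


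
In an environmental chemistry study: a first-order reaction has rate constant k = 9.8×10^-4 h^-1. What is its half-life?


t½ = ln2/k = 0.693147/(9.8×10^-4 h^-1)
= 707.3 h

707.3 h


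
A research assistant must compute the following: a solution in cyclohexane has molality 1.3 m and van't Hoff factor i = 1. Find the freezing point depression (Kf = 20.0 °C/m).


ΔTf = Kf × m × i
= 20.0 × 1.3 × 1
= 26.0 °C

26.0 °C


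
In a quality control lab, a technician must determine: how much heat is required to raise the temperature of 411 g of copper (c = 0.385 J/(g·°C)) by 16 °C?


q = mcΔT = 411 × 0.385 × 16
= 2531.76 J

2531.76 J


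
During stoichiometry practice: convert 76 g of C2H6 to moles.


M(C2H6) = 30.07 g/mol
n = mass/M = 76/30.07 = 2.5274 mol

2.5274 mol


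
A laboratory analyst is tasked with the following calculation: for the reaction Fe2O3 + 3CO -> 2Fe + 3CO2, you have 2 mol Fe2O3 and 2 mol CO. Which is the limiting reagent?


Mole ratio available / coefficient:
  Fe2O3: 2/1 = 2.000
  CO: 2/3 = 0.667
Smaller ratio is limiting.

CO


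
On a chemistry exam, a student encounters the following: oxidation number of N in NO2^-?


x + 2(-2) = -1, so x = +3
Oxidation number: +3

+3


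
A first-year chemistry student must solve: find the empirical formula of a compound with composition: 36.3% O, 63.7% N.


Assume 100 g sample. Moles of each element:
  O: 36.3/16.0 = 2.269 mol
  N: 63.7/14.01 = 4.547 mol
Divide by smallest (2.269):
  O: 2.269/2.269 = 1.0
  N: 4.547/2.269 = 2.0
Empirical formula: N2O

N2O


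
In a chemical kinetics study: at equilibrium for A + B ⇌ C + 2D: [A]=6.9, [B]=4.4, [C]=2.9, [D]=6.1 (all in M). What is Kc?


Kc = [C][D]^2/([A][B])
= (2.9^1 × 6.1^2)/(6.9^1 × 4.4^1)
= 107.909/30.36
= 3.554

3.554


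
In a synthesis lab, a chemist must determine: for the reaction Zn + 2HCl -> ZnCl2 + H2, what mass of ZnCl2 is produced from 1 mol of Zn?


Mole ratio ZnCl2:Zn = 1:1
n(ZnCl2) = 1 × 1/1 = 1.000 mol
mass = 1.000 × 136.28 = 136.28 g

136.28 g


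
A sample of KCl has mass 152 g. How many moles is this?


M(KCl) = 74.55 g/mol
n = mass/M = 152/74.55 = 2.0389 mol

2.0389 mol


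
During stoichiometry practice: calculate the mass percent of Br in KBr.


M(KBr) = 1×39.1 + 1×79.9 = 119.00 g/mol
Mass of Br = 1 × 79.9 = 79.90 g/mol
% Br = 79.90/119.00 × 100 = 67.14%

67.14%


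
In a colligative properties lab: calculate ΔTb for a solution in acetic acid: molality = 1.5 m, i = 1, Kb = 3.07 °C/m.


ΔTb = Kb × m × i
= 3.07 × 1.5 × 1
= 4.605 °C

4.605 °C


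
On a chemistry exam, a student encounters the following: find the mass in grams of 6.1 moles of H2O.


M(H2O) = 18.02 g/mol
mass = n × M = 6.1 × 18.02 = 109.92 g

109.92 g


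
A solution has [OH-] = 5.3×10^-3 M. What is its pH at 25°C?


pOH = -log10([OH-]) = -log10(5.3×10^-3)
= 3 - log10(5.3) = 2.28
pH = 14 - pOH = 14 - 2.28 = 11.72

11.72


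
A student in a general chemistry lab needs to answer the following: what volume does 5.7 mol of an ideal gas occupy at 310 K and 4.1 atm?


PV = nRT  (R = 0.08206 L·atm/(mol·K))
V = nRT/P = 5.7×0.08206×310/4.1
= 35.366 L

35.366 L


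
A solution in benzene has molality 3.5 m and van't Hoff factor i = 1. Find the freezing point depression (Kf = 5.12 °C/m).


ΔTf = Kf × m × i
= 5.12 × 3.5 × 1
= 17.92 °C

17.92 °C


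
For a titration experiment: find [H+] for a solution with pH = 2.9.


[H+] = 10^(-pH) = 10^(-2.9)
= 1.26×10^-3 M

1.26×10^-3 M


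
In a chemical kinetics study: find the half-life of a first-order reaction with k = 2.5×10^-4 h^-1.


t½ = ln2/k = 0.693147/(2.5×10^-4 h^-1)
= 2773 h

2773 h


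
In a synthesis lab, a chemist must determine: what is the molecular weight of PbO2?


M(PbO2) = 1×207.2 + 2×16.0
= 207.2 + 32.0
= 239.2 g/mol

239.2 g/mol


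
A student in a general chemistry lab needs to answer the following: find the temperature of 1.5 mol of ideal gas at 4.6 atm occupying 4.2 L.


PV = nRT  (R = 0.08206 L·atm/(mol·K))
T = PV/(nR) = 4.6×4.2/(1.5×0.08206)
= 19.32/0.123090
= 156.96 K

156.96 K


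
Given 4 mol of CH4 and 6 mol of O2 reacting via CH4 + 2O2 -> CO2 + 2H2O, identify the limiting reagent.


Mole ratio available / coefficient:
  CH4: 4/1 = 4.000
  O2: 6/2 = 3.000
Smaller ratio is limiting.

O2


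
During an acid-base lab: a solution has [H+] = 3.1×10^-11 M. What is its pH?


pH = -log10([H+]) = -log10(3.1×10^-11)
= 11 - log10(3.1)
= 11 - 0.49
= 10.51

10.51


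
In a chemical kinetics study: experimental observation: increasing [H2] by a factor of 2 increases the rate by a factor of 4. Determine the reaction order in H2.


rate ∝ [H2]^n
2^n = 4 → n = 2
Order in H2: 2

2


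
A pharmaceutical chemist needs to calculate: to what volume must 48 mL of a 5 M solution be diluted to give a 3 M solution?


C1V1 = C2V2
5 × 48 = 3 × V2
V2 = 240/3 = 80.0 mL

80.0 mL


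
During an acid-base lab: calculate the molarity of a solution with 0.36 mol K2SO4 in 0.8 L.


M = n/V = 0.36/0.8 = 0.450 mol/L

0.450 M


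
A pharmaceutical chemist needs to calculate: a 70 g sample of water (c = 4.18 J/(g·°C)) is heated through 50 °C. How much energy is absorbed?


q = mcΔT = 70 × 4.18 × 50
= 14630.00 J

14630.00 J


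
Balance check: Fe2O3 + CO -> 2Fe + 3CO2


Equation: Fe2O3 + CO -> 2Fe + 3CO2
Check atoms: C: 1≠3, Fe: 2=2, O: 4≠6
Not balanced

No, not balanced


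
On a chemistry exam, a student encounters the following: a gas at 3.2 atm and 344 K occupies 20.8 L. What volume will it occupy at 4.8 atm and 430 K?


P1V1/T1 = P2V2/T2
V2 = P1V1T2/(T1P2)
= 3.2×20.8×430/(344×4.8)
= 17.333 L

17.333 L


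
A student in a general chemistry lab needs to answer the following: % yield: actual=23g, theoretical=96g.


% yield = actual/theoretical × 100
= 23/96 × 100
= 23.96%

23.96%


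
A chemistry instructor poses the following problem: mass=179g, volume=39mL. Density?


ρ = mass/volume
= 179/39
= 4.59 g/mL

4.59 g/mL


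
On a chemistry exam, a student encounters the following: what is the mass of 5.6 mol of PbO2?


M(PbO2) = 239.2 g/mol
mass = n × M = 5.6 × 239.2 = 1339.52 g

1339.52 g


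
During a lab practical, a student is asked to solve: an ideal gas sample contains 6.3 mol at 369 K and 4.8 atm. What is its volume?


PV = nRT  (R = 0.08206 L·atm/(mol·K))
V = nRT/P = 6.3×0.08206×369/4.8
= 39.743 L

39.743 L


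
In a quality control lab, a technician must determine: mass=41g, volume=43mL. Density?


ρ = mass/volume
= 41/43
= 0.953 g/mL

0.953 g/mL


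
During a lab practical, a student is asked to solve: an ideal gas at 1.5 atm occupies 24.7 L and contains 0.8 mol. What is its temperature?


PV = nRT  (R = 0.08206 L·atm/(mol·K))
T = PV/(nR) = 1.5×24.7/(0.8×0.08206)
= 37.05/0.065648
= 564.37 K

564.37 K


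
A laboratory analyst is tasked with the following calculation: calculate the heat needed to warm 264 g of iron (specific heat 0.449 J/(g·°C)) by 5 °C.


q = mcΔT = 264 × 0.449 × 5
= 592.68 J

592.68 J


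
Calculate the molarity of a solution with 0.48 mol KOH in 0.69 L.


M = n/V = 0.48/0.69 = 0.696 mol/L

0.696 M


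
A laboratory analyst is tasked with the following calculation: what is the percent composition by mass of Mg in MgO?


M(MgO) = 1×24.31 + 1×16.0 = 40.31 g/mol
Mass of Mg = 1 × 24.31 = 24.31 g/mol
% Mg = 24.31/40.31 × 100 = 60.31%

60.31%


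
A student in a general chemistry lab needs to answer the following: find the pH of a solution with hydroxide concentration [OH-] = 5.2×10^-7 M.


pOH = -log10([OH-]) = -log10(5.2×10^-7)
= 7 - log10(5.2) = 6.28
pH = 14 - pOH = 14 - 6.28 = 7.72

7.72
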